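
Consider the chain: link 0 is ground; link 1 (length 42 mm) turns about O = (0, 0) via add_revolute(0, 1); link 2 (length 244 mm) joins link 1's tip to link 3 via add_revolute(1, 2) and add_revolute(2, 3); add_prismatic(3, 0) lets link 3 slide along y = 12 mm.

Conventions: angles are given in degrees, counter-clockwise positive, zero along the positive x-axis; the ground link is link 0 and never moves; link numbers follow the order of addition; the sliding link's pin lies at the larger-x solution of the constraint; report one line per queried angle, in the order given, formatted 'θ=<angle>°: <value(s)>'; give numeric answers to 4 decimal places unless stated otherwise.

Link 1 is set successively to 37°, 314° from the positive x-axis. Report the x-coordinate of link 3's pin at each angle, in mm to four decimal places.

geometry: r = 42 mm, L = 244 mm, e = 12 mm
θ=37°: crank pin P = (r cos θ, r sin θ) = (33.542691, 25.276231)
θ=37°: h = r sin θ − e = 25.276231 − 12 = 13.276231
θ=37°: x = r cos θ + √(L² − h²) = 33.542691 + 243.638547 = 277.181239
θ=314°: crank pin P = (r cos θ, r sin θ) = (29.175652, -30.212272)
θ=314°: h = r sin θ − e = -30.212272 − 12 = -42.212272
θ=314°: x = r cos θ + √(L² − h²) = 29.175652 + 240.320877 = 269.496529

θ=37°: 277.1812
θ=314°: 269.4965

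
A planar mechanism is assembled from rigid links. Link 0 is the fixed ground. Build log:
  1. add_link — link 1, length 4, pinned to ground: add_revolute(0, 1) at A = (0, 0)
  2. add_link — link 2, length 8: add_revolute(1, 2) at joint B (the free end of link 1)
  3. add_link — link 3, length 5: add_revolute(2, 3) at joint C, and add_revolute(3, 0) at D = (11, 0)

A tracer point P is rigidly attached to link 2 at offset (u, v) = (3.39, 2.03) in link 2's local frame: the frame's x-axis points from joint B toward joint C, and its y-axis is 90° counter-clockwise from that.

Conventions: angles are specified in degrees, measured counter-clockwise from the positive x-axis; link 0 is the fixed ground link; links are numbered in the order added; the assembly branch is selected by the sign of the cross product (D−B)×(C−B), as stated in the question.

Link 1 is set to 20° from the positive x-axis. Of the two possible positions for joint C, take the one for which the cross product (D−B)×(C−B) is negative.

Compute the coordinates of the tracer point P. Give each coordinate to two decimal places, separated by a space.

A=(0,0), D=(11.00,0)
B = A + 4.00·(cos20°, sin20°) = (3.7588, 1.3681)
|BD| = 7.3693
circle(B,8.00) ∩ circle(D,5.00): a=6.3308, h=4.8909
  candidates: C₊=(10.8875,4.9987) cross=36.043; C₋=(9.0715,-4.6131) cross=-36.043
  branch - wants cross < 0 → take C=(9.0715,-4.6131) (cross=-36.043)
ex = (C−B)/|BC| = (0.6641,-0.7477); ey = (0.7477,0.6641)
P = B + 3.39·ex + 2.03·ey = (7.5278,0.1817)

7.53 0.18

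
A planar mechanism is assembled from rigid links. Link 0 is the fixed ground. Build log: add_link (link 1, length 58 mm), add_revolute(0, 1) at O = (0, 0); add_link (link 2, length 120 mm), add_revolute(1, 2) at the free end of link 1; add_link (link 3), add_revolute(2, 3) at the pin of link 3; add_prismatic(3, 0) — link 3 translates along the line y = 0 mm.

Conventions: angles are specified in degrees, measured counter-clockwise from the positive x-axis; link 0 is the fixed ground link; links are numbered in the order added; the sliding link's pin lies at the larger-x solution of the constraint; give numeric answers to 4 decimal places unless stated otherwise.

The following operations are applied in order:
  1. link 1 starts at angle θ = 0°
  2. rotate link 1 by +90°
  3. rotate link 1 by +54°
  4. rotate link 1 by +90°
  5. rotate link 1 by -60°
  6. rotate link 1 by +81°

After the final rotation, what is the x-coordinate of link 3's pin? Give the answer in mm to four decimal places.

geometry: r = 58 mm, L = 120 mm, e = 0 mm; θ starts at 0°
rotate link 1 by +90°: θ ← 0° +90° = 90°
rotate link 1 by +54°: θ ← 90° +54° = 144°
rotate link 1 by +90°: θ ← 144° +90° = 234°
rotate link 1 by -60°: θ ← 234° -60° = 174°
rotate link 1 by +81°: θ ← 174° +81° = 255°
crank pin P = (r cos θ, r sin θ) = (-15.011505, -56.023698)
h = r sin θ − e = -56.023698 − 0 = -56.023698
x = r cos θ + √(L² − h²) = -15.011505 + 106.119486 = 91.107981

91.1080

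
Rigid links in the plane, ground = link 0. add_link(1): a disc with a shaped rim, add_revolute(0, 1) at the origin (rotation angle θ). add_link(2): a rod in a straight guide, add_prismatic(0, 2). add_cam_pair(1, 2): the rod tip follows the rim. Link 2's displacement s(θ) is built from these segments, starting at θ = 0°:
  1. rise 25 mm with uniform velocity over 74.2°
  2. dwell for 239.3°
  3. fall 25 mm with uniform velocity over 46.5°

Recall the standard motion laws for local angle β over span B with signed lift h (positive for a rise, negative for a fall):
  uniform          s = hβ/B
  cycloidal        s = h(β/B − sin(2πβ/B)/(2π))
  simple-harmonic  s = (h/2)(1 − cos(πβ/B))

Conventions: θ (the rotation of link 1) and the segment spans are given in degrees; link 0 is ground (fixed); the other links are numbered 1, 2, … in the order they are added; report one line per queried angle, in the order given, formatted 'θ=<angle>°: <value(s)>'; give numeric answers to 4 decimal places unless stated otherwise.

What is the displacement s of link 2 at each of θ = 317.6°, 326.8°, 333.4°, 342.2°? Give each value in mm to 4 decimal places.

segment 1 (0° to 74.2°, uniform, h = 25) is passed completely: s = 0.0000 + (25) = 25.0000
segment 2 (74.2° to 313.5°, dwell): s unchanged at 25.0000
θ = 317.6° falls in segment 3 (313.5° to 360°, uniform, h = -25): β = 317.6 − 313.5 = 4.1°, B = 46.5°; Δs = -25·4.1/46.5 = -2.2043; s = 25.0000 − 2.2043 = 22.7957
θ = 326.8° falls in segment 3 (313.5° to 360°, uniform, h = -25): β = 326.8 − 313.5 = 13.3°, B = 46.5°; Δs = -25·13.3/46.5 = -7.1505; s = 25.0000 − 7.1505 = 17.8495
θ = 333.4° falls in segment 3 (313.5° to 360°, uniform, h = -25): β = 333.4 − 313.5 = 19.9°, B = 46.5°; Δs = -25·19.9/46.5 = -10.6989; s = 25.0000 − 10.6989 = 14.3011
θ = 342.2° falls in segment 3 (313.5° to 360°, uniform, h = -25): β = 342.2 − 313.5 = 28.7°, B = 46.5°; Δs = -25·28.7/46.5 = -15.4301; s = 25.0000 − 15.4301 = 9.5699

θ=317.6°: 22.7957
θ=326.8°: 17.8495
θ=333.4°: 14.3011
θ=342.2°: 9.5699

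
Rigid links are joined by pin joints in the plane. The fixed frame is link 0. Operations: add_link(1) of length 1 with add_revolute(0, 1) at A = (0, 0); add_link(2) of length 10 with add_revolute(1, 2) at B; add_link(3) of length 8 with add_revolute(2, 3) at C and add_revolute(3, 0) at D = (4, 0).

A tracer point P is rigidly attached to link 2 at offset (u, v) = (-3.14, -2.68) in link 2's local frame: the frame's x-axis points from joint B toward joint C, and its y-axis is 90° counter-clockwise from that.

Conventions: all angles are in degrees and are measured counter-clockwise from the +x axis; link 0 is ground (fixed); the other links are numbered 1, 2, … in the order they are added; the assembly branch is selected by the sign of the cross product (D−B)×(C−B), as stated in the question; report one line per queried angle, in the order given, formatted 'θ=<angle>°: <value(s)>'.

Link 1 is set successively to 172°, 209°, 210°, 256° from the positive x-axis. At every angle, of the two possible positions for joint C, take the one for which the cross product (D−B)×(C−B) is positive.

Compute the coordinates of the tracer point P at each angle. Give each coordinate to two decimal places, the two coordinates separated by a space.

A=(0,0), D=(4.00,0)
θ=172°: B = A + 1.00·(cos172°, sin172°) = (-0.9903, 0.1392)
θ=172°: |BD| = 4.9922
θ=172°: circle(B,10.00) ∩ circle(D,8.00): a=6.1017, h=7.9227
θ=172°:   candidates: C₊=(5.3300,7.8887) cross=39.552; C₋=(4.8882,-7.9505) cross=-39.552
θ=172°:   branch + wants cross > 0 → take C=(5.3300,7.8887) (cross=39.552)
θ=172°: ex = (C−B)/|BC| = (0.6320,0.7750); ey = (-0.7750,0.6320)
θ=172°: P = B + -3.14·ex + -2.68·ey = (-0.8980,-3.9880)
θ=209°: B = A + 1.00·(cos209°, sin209°) = (-0.8746, -0.4848)
θ=209°: |BD| = 4.8987
θ=209°: circle(B,10.00) ∩ circle(D,8.00): a=6.1238, h=7.9056
θ=209°:   candidates: C₊=(4.4367,7.9881) cross=38.727; C₋=(6.0015,-7.7456) cross=-38.727
θ=209°:   branch + wants cross > 0 → take C=(4.4367,7.9881) (cross=38.727)
θ=209°: ex = (C−B)/|BC| = (0.5311,0.8473); ey = (-0.8473,0.5311)
θ=209°: P = B + -3.14·ex + -2.68·ey = (-0.2716,-4.5687)
θ=210°: B = A + 1.00·(cos210°, sin210°) = (-0.8660, -0.5000)
θ=210°: |BD| = 4.8916
θ=210°: circle(B,10.00) ∩ circle(D,8.00): a=6.1256, h=7.9043
θ=210°:   candidates: C₊=(4.4195,7.9890) cross=38.665; C₋=(6.0354,-7.7367) cross=-38.665
θ=210°:   branch + wants cross > 0 → take C=(4.4195,7.9890) (cross=38.665)
θ=210°: ex = (C−B)/|BC| = (0.5286,0.8489); ey = (-0.8489,0.5286)
θ=210°: P = B + -3.14·ex + -2.68·ey = (-0.2506,-4.5821)
θ=256°: B = A + 1.00·(cos256°, sin256°) = (-0.2419, -0.9703)
θ=256°: |BD| = 4.3515
θ=256°: circle(B,10.00) ∩ circle(D,8.00): a=6.3123, h=7.7560
θ=256°:   candidates: C₊=(4.1820,7.9979) cross=33.750; C₋=(7.6409,-7.1235) cross=-33.750
θ=256°:   branch + wants cross > 0 → take C=(4.1820,7.9979) (cross=33.750)
θ=256°: ex = (C−B)/|BC| = (0.4424,0.8968); ey = (-0.8968,0.4424)
θ=256°: P = B + -3.14·ex + -2.68·ey = (0.7725,-4.9719)

θ=172°: -0.90 -3.99
θ=209°: -0.27 -4.57
θ=210°: -0.25 -4.58
θ=256°: 0.77 -4.97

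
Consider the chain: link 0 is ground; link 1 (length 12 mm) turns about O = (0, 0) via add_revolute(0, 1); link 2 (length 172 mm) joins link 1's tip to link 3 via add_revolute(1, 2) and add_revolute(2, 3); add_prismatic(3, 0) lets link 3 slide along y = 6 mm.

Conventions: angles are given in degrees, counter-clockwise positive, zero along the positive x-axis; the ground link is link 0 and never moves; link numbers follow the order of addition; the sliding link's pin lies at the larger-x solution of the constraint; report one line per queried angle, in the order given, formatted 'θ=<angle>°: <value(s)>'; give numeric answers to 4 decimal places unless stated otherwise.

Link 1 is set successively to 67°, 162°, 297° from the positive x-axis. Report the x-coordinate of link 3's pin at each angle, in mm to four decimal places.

geometry: r = 12 mm, L = 172 mm, e = 6 mm
θ=67°: crank pin P = (r cos θ, r sin θ) = (4.688774, 11.046058)
θ=67°: h = r sin θ − e = 11.046058 − 6 = 5.046058
θ=67°: x = r cos θ + √(L² − h²) = 4.688774 + 171.925965 = 176.614738
θ=162°: crank pin P = (r cos θ, r sin θ) = (-11.412678, 3.708204)
θ=162°: h = r sin θ − e = 3.708204 − 6 = -2.291796
θ=162°: x = r cos θ + √(L² − h²) = -11.412678 + 171.984731 = 160.572053
θ=297°: crank pin P = (r cos θ, r sin θ) = (5.447886, -10.692078)
θ=297°: h = r sin θ − e = -10.692078 − 6 = -16.692078
θ=297°: x = r cos θ + √(L² − h²) = 5.447886 + 171.188126 = 176.636012

θ=67°: 176.6147
θ=162°: 160.5721
θ=297°: 176.6360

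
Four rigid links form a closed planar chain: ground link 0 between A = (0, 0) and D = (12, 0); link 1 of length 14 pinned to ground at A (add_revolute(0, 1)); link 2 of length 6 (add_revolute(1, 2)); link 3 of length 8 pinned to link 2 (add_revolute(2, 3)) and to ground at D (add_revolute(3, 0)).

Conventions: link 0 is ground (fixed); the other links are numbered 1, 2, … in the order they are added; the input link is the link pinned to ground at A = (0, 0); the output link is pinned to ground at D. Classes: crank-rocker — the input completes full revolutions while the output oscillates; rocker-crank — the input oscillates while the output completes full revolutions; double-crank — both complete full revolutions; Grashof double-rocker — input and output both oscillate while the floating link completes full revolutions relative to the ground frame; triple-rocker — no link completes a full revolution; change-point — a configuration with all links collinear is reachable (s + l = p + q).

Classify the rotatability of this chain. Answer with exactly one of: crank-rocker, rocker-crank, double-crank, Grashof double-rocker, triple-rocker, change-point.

lengths: ground=12, input=14, coupler=6, output=8
sorted: s=6 (shortest), l=14 (longest), p+q=20
s + l = 20 vs p + q = 20
s + l = p + q → change-point (collinear configuration reachable)

change-point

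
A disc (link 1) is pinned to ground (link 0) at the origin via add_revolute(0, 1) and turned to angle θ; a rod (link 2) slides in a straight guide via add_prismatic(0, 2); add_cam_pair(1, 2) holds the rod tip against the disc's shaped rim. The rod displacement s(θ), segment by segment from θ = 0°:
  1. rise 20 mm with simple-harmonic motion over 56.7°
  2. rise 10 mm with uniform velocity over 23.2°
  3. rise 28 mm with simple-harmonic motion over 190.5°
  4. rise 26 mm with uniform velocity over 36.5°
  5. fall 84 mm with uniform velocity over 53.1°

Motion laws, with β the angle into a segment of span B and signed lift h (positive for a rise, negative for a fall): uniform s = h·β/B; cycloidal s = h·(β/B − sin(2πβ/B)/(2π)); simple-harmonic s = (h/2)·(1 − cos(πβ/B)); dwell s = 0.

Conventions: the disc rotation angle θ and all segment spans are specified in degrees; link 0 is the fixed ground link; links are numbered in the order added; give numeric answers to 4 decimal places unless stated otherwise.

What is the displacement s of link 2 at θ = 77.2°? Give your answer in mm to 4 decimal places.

segment 1 (0° to 56.7°, simple-harmonic, h = 20) is passed completely: s = 0.0000 + (20) = 20.0000
θ = 77.2° falls in segment 2 (56.7° to 79.9°, uniform, h = 10): β = 77.2 − 56.7 = 20.5°, B = 23.2°; Δs = 10·20.5/23.2 = 8.8362; s = 20.0000 + 8.8362 = 28.8362

28.8362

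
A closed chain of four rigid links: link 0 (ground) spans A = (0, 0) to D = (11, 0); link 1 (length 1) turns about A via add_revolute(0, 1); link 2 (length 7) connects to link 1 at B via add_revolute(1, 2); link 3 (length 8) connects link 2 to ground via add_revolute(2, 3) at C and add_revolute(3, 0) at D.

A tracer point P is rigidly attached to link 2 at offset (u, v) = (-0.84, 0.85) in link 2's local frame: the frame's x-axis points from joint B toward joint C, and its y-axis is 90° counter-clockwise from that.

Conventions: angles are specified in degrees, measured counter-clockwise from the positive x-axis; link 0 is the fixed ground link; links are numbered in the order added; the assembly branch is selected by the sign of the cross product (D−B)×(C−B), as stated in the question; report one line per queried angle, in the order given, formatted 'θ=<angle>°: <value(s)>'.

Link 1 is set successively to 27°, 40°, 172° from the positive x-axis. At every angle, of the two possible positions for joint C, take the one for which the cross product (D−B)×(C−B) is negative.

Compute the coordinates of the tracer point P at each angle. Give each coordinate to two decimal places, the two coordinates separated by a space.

A=(0,0), D=(11.00,0)
θ=27°: B = A + 1.00·(cos27°, sin27°) = (0.8910, 0.4540)
θ=27°: |BD| = 10.1192
θ=27°: circle(B,7.00) ∩ circle(D,8.00): a=4.3184, h=5.5092
θ=27°:   candidates: C₊=(5.4522,5.7639) cross=55.749; C₋=(4.9579,-5.2434) cross=-55.749
θ=27°:   branch - wants cross < 0 → take C=(4.9579,-5.2434) (cross=-55.749)
θ=27°: ex = (C−B)/|BC| = (0.5810,-0.8139); ey = (0.8139,0.5810)
θ=27°: P = B + -0.84·ex + 0.85·ey = (1.0948,1.6315)
θ=40°: B = A + 1.00·(cos40°, sin40°) = (0.7660, 0.6428)
θ=40°: |BD| = 10.2541
θ=40°: circle(B,7.00) ∩ circle(D,8.00): a=4.3956, h=5.4478
θ=40°:   candidates: C₊=(5.4945,5.8043) cross=55.862; C₋=(4.8115,-5.0698) cross=-55.862
θ=40°:   branch - wants cross < 0 → take C=(4.8115,-5.0698) (cross=-55.862)
θ=40°: ex = (C−B)/|BC| = (0.5779,-0.8161); ey = (0.8161,0.5779)
θ=40°: P = B + -0.84·ex + 0.85·ey = (0.9743,1.8195)
θ=172°: B = A + 1.00·(cos172°, sin172°) = (-0.9903, 0.1392)
θ=172°: |BD| = 11.9911
θ=172°: circle(B,7.00) ∩ circle(D,8.00): a=5.3701, h=4.4902
θ=172°:   candidates: C₊=(4.4316,4.5668) cross=53.843; C₋=(4.3273,-4.4131) cross=-53.843
θ=172°:   branch - wants cross < 0 → take C=(4.3273,-4.4131) (cross=-53.843)
θ=172°: ex = (C−B)/|BC| = (0.7597,-0.6503); ey = (0.6503,0.7597)
θ=172°: P = B + -0.84·ex + 0.85·ey = (-1.0756,1.3312)

θ=27°: 1.09 1.63
θ=40°: 0.97 1.82
θ=172°: -1.08 1.33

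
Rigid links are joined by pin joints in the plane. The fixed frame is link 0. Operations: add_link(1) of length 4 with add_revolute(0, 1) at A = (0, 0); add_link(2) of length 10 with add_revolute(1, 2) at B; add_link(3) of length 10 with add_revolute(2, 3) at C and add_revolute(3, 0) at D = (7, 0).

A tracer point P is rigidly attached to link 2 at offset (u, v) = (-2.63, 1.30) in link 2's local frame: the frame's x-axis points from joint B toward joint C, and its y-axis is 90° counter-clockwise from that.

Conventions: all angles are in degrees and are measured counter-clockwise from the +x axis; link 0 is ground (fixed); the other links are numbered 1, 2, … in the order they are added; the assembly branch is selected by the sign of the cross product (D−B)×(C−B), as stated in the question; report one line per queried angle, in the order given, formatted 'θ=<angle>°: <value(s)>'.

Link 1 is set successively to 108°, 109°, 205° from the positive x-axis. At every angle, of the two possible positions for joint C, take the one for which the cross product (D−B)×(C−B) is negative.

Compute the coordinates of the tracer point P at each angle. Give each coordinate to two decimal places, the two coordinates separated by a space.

A=(0,0), D=(7.00,0)
θ=108°: B = A + 4.00·(cos108°, sin108°) = (-1.2361, 3.8042)
θ=108°: |BD| = 9.0722
θ=108°: circle(B,10.00) ∩ circle(D,10.00): a=4.5361, h=8.9120
θ=108°:   candidates: C₊=(6.6190,9.9927) cross=80.852; C₋=(-0.8551,-6.1885) cross=-80.852
θ=108°:   branch - wants cross < 0 → take C=(-0.8551,-6.1885) (cross=-80.852)
θ=108°: ex = (C−B)/|BC| = (0.0381,-0.9993); ey = (0.9993,0.0381)
θ=108°: P = B + -2.63·ex + 1.30·ey = (-0.0372,6.4818)
θ=109°: B = A + 4.00·(cos109°, sin109°) = (-1.3023, 3.7821)
θ=109°: |BD| = 9.1231
θ=109°: circle(B,10.00) ∩ circle(D,10.00): a=4.5616, h=8.8990
θ=109°:   candidates: C₊=(6.5380,9.9893) cross=81.187; C₋=(-0.8403,-6.2072) cross=-81.187
θ=109°:   branch - wants cross < 0 → take C=(-0.8403,-6.2072) (cross=-81.187)
θ=109°: ex = (C−B)/|BC| = (0.0462,-0.9989); ey = (0.9989,0.0462)
θ=109°: P = B + -2.63·ex + 1.30·ey = (-0.1252,6.4693)
θ=205°: B = A + 4.00·(cos205°, sin205°) = (-3.6252, -1.6905)
θ=205°: |BD| = 10.7589
θ=205°: circle(B,10.00) ∩ circle(D,10.00): a=5.3794, h=8.4298
θ=205°:   candidates: C₊=(0.3629,7.4799) cross=90.695; C₋=(3.0119,-9.1703) cross=-90.695
θ=205°:   branch - wants cross < 0 → take C=(3.0119,-9.1703) (cross=-90.695)
θ=205°: ex = (C−B)/|BC| = (0.6637,-0.7480); ey = (0.7480,0.6637)
θ=205°: P = B + -2.63·ex + 1.30·ey = (-4.3984,1.1396)

θ=108°: -0.04 6.48
θ=109°: -0.13 6.47
θ=205°: -4.40 1.14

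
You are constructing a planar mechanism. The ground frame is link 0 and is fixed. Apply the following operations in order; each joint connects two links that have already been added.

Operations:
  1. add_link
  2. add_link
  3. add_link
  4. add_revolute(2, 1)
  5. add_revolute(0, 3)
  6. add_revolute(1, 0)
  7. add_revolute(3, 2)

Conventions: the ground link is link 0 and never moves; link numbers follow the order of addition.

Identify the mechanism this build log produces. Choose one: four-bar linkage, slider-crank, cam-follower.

links: 4 (incl. ground); joints: 4 revolute, 0 prismatic, 0 higher (cam) pair, forming one closed loop
4 links in a single 4R loop → four-bar linkage

four-bar linkage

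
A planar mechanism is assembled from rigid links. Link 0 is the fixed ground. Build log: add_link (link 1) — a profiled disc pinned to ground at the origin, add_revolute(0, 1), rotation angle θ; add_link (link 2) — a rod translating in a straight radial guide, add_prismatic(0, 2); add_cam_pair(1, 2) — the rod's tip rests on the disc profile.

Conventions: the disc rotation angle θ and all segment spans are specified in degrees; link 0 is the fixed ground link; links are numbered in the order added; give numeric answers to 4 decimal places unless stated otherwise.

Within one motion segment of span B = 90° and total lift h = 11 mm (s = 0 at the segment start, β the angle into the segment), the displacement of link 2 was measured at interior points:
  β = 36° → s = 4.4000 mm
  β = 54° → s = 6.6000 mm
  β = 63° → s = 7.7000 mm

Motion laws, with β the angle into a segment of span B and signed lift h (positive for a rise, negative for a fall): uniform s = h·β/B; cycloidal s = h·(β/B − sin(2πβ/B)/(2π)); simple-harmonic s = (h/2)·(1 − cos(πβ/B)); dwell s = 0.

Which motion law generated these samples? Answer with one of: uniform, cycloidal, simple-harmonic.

candidates at β/B = r: uniform s = h·r (linear in β); cycloidal s = h·(r − sin(2πr)/(2π)); simple-harmonic s = (h/2)(1 − cos(πr))
β=36°: printed 4.4000 | uniform 4.4000, cycloidal 3.3710, simple-harmonic 3.8004
β=54°: printed 6.6000 | uniform 6.6000, cycloidal 7.6290, simple-harmonic 7.1996
β=63°: printed 7.7000 | uniform 7.7000, cycloidal 9.3650, simple-harmonic 8.7328
only one law matches every sample → uniform

uniform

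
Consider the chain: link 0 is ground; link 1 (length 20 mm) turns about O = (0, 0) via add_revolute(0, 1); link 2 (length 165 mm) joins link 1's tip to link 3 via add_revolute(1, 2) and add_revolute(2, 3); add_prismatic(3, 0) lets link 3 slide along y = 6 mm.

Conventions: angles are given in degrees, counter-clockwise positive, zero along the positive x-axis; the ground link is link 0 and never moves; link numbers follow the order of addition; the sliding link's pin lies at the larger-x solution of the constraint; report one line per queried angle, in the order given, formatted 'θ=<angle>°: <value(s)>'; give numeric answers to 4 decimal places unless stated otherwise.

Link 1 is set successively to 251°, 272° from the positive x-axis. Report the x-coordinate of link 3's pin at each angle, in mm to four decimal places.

geometry: r = 20 mm, L = 165 mm, e = 6 mm
θ=251°: crank pin P = (r cos θ, r sin θ) = (-6.511363, -18.910372)
θ=251°: h = r sin θ − e = -18.910372 − 6 = -24.910372
θ=251°: x = r cos θ + √(L² − h²) = -6.511363 + 163.108778 = 156.597415
θ=272°: crank pin P = (r cos θ, r sin θ) = (0.697990, -19.987817)
θ=272°: h = r sin θ − e = -19.987817 − 6 = -25.987817
θ=272°: x = r cos θ + √(L² − h²) = 0.697990 + 162.940582 = 163.638572

θ=251°: 156.5974
θ=272°: 163.6386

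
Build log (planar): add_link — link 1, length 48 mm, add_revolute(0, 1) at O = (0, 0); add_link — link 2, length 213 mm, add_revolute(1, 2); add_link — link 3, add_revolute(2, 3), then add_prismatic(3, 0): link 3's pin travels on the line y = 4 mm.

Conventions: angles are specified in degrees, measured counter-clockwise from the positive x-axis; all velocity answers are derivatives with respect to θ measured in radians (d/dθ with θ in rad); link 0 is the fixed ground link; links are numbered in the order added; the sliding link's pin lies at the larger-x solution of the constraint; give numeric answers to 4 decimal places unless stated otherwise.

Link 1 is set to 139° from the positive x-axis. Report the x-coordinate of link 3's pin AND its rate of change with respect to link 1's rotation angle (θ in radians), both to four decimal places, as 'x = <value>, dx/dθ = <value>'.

geometry: r = 48 mm, L = 213 mm, e = 4 mm
crank pin P = (r cos θ, r sin θ) = (-36.226060, 31.490833)
h = r sin θ − e = 31.490833 − 4 = 27.490833
x = r cos θ + √(L² − h²) = -36.226060 + 211.218498 = 174.992439
dx/dθ = −r sin θ − h·r cos θ/√(L² − h²) (θ in radians; h = 27.490833) = -26.775884

x = 174.9924, dx/dθ = -26.7759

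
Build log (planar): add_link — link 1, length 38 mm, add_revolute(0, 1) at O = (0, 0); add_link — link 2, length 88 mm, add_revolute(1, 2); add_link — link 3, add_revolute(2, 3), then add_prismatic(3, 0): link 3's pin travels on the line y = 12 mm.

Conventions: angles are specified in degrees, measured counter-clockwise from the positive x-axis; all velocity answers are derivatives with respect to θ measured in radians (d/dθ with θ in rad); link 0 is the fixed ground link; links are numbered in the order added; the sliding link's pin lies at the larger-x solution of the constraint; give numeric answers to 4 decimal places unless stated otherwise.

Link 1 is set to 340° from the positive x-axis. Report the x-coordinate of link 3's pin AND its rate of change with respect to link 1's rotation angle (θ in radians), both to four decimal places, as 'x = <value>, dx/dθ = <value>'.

geometry: r = 38 mm, L = 88 mm, e = 12 mm
crank pin P = (r cos θ, r sin θ) = (35.708320, -12.996765)
h = r sin θ − e = -12.996765 − 12 = -24.996765
x = r cos θ + √(L² − h²) = 35.708320 + 84.375125 = 120.083445
dx/dθ = −r sin θ − h·r cos θ/√(L² − h²) (θ in radians; h = -24.996765) = 23.575624

x = 120.0834, dx/dθ = 23.5756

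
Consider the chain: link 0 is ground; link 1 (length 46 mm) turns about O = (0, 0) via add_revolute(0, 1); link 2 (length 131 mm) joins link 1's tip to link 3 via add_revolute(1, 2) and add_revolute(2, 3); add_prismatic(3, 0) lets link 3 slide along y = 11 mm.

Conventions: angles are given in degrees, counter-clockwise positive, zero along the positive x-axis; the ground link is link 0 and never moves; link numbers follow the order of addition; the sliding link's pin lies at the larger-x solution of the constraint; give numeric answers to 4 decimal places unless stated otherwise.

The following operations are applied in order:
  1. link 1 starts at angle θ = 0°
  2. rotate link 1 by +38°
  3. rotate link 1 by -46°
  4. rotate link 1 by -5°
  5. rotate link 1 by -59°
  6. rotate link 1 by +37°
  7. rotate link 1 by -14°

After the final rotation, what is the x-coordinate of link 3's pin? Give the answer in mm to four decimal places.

geometry: r = 46 mm, L = 131 mm, e = 11 mm; θ starts at 0°
rotate link 1 by +38°: θ ← 0° +38° = 38°
rotate link 1 by -46°: θ ← 38° -46° = -8°
rotate link 1 by -5°: θ ← -8° -5° = -13°
rotate link 1 by -59°: θ ← -13° -59° = -72°
rotate link 1 by +37°: θ ← -72° +37° = -35°
rotate link 1 by -14°: θ ← -35° -14° = -49°
crank pin P = (r cos θ, r sin θ) = (30.178715, -34.716641)
h = r sin θ − e = -34.716641 − 11 = -45.716641
x = r cos θ + √(L² − h²) = 30.178715 + 122.763955 = 152.942671

152.9427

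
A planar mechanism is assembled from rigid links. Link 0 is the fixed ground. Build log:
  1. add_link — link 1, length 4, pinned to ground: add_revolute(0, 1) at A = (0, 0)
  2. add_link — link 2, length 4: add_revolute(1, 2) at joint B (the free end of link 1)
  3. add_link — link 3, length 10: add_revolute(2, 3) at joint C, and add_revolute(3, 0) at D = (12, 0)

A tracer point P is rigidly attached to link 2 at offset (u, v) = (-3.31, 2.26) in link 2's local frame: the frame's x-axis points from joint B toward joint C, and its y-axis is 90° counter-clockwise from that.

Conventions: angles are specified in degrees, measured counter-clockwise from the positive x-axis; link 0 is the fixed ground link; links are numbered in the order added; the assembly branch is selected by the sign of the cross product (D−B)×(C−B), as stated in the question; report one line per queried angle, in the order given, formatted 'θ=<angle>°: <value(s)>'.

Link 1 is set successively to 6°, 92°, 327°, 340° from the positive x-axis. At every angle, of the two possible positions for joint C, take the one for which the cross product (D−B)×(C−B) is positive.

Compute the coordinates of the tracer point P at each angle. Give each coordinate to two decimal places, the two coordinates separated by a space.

A=(0,0), D=(12.00,0)
θ=6°: B = A + 4.00·(cos6°, sin6°) = (3.9781, 0.4181)
θ=6°: |BD| = 8.0328
θ=6°: circle(B,4.00) ∩ circle(D,10.00): a=-1.2122, h=3.8119
θ=6°:   candidates: C₊=(2.9660,4.2880) cross=30.620; C₋=(2.5692,-3.3255) cross=-30.620
θ=6°:   branch + wants cross > 0 → take C=(2.9660,4.2880) (cross=30.620)
θ=6°: ex = (C−B)/|BC| = (-0.2530,0.9675); ey = (-0.9675,-0.2530)
θ=6°: P = B + -3.31·ex + 2.26·ey = (2.6291,-3.3560)
θ=92°: B = A + 4.00·(cos92°, sin92°) = (-0.1396, 3.9976)
θ=92°: |BD| = 12.7809
θ=92°: circle(B,4.00) ∩ circle(D,10.00): a=3.1043, h=2.5226
θ=92°:   candidates: C₊=(3.5979,5.4227) cross=32.241; C₋=(2.0199,0.6306) cross=-32.241
θ=92°:   branch + wants cross > 0 → take C=(3.5979,5.4227) (cross=32.241)
θ=92°: ex = (C−B)/|BC| = (0.9344,0.3563); ey = (-0.3563,0.9344)
θ=92°: P = B + -3.31·ex + 2.26·ey = (-4.0376,4.9300)
θ=327°: B = A + 4.00·(cos327°, sin327°) = (3.3547, -2.1786)
θ=327°: |BD| = 8.9156
θ=327°: circle(B,4.00) ∩ circle(D,10.00): a=-0.2531, h=3.9920
θ=327°:   candidates: C₊=(2.1338,1.6306) cross=35.591; C₋=(4.0847,-6.1114) cross=-35.591
θ=327°:   branch + wants cross > 0 → take C=(2.1338,1.6306) (cross=35.591)
θ=327°: ex = (C−B)/|BC| = (-0.3052,0.9523); ey = (-0.9523,-0.3052)
θ=327°: P = B + -3.31·ex + 2.26·ey = (2.2128,-6.0204)
θ=340°: B = A + 4.00·(cos340°, sin340°) = (3.7588, -1.3681)
θ=340°: |BD| = 8.3540
θ=340°: circle(B,4.00) ∩ circle(D,10.00): a=-0.8505, h=3.9085
θ=340°:   candidates: C₊=(2.2797,2.3484) cross=32.652; C₋=(3.5598,-5.3631) cross=-32.652
θ=340°:   branch + wants cross > 0 → take C=(2.2797,2.3484) (cross=32.652)
θ=340°: ex = (C−B)/|BC| = (-0.3698,0.9291); ey = (-0.9291,-0.3698)
θ=340°: P = B + -3.31·ex + 2.26·ey = (2.8829,-5.2792)

θ=6°: 2.63 -3.36
θ=92°: -4.04 4.93
θ=327°: 2.21 -6.02
θ=340°: 2.88 -5.28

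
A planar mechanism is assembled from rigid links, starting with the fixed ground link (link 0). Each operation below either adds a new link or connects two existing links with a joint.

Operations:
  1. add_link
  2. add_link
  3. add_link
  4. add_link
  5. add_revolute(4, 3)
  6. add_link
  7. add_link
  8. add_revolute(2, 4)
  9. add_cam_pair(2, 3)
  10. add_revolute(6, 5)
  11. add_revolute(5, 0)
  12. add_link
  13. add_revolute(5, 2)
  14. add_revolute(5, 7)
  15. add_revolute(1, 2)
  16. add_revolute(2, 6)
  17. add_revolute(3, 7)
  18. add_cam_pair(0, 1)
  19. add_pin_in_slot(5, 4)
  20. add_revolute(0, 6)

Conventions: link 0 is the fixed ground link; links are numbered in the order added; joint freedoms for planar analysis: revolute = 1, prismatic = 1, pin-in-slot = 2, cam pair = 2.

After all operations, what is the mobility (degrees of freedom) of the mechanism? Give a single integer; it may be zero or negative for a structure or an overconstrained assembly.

ground; <1,0,0>
#1 <2,0,0>
#2 <3,0,0>
#3 <4,0,0>
#4 <5,0,0>
R:4↔3 J1 <5,1,0>
#5 <6,1,0>
#6 <7,1,0>
R:2↔4 J1 <7,2,0>
C:2↔3 J2 <7,2,1>
R:6↔5 J1 <7,3,1>
R:5↔0 J1 <7,4,1>
#7 <8,4,1>
R:5↔2 J1 <8,5,1>
R:5↔7 J1 <8,6,1>
R:1↔2 J1 <8,7,1>
R:2↔6 J1 <8,8,1>
R:3↔7 J1 <8,9,1>
C:0↔1 J2 <8,9,2>
PS:5↔4 J2 <8,9,3>
R:0↔6 J1 <8,10,3>
3×7 − 2×10 − 1×3 = -2

M = -2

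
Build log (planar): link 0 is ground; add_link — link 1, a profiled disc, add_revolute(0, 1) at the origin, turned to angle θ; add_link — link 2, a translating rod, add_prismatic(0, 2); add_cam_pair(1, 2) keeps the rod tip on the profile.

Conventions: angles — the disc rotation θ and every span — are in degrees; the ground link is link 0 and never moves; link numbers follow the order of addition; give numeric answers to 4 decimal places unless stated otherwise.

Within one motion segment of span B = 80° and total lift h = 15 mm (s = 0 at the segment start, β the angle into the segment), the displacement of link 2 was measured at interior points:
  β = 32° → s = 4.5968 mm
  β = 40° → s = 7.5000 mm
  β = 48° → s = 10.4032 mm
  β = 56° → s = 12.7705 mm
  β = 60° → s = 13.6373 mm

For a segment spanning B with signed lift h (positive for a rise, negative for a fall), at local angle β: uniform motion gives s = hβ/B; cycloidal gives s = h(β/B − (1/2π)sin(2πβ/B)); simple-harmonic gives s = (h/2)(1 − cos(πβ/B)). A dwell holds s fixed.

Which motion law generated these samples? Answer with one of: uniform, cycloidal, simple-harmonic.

candidates at β/B = r: uniform s = h·r (linear in β); cycloidal s = h·(r − sin(2πr)/(2π)); simple-harmonic s = (h/2)(1 − cos(πr))
β=32°: printed 4.5968 | uniform 6.0000, cycloidal 4.5968, simple-harmonic 5.1824
β=40°: printed 7.5000 | uniform 7.5000, cycloidal 7.5000, simple-harmonic 7.5000
β=48°: printed 10.4032 | uniform 9.0000, cycloidal 10.4032, simple-harmonic 9.8176
β=56°: printed 12.7705 | uniform 10.5000, cycloidal 12.7705, simple-harmonic 11.9084
β=60°: printed 13.6373 | uniform 11.2500, cycloidal 13.6373, simple-harmonic 12.8033
only one law matches every sample → cycloidal

cycloidal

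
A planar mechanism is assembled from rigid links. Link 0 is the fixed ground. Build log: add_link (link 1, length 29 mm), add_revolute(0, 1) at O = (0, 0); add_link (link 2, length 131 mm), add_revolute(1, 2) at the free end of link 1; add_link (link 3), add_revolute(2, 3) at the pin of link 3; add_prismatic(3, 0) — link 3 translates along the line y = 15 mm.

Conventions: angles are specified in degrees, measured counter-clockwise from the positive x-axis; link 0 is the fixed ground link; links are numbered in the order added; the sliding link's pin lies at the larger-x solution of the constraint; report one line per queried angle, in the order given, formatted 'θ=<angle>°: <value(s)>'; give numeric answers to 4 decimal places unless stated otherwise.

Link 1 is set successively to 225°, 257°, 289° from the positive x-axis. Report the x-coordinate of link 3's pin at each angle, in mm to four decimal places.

geometry: r = 29 mm, L = 131 mm, e = 15 mm
θ=225°: crank pin P = (r cos θ, r sin θ) = (-20.506097, -20.506097)
θ=225°: h = r sin θ − e = -20.506097 − 15 = -35.506097
θ=225°: x = r cos θ + √(L² − h²) = -20.506097 + 126.096460 = 105.590363
θ=257°: crank pin P = (r cos θ, r sin θ) = (-6.523581, -28.256732)
θ=257°: h = r sin θ − e = -28.256732 − 15 = -43.256732
θ=257°: x = r cos θ + √(L² − h²) = -6.523581 + 123.652154 = 117.128573
θ=289°: crank pin P = (r cos θ, r sin θ) = (9.441476, -27.420039)
θ=289°: h = r sin θ − e = -27.420039 − 15 = -42.420039
θ=289°: x = r cos θ + √(L² − h²) = 9.441476 + 123.941681 = 133.383158

θ=225°: 105.5904
θ=257°: 117.1286
θ=289°: 133.3832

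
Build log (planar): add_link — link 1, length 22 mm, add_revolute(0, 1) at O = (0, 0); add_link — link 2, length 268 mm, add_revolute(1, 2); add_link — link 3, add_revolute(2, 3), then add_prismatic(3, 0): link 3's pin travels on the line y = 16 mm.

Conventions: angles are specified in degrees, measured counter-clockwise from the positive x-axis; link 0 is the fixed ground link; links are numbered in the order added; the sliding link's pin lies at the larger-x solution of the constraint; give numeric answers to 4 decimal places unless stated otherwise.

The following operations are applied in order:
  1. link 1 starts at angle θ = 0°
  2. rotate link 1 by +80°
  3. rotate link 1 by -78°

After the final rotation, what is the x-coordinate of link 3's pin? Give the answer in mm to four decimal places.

geometry: r = 22 mm, L = 268 mm, e = 16 mm; θ starts at 0°
rotate link 1 by +80°: θ ← 0° +80° = 80°
rotate link 1 by -78°: θ ← 80° -78° = 2°
crank pin P = (r cos θ, r sin θ) = (21.986598, 0.767789)
h = r sin θ − e = 0.767789 − 16 = -15.232211
x = r cos θ + √(L² − h²) = 21.986598 + 267.566776 = 289.553374

289.5534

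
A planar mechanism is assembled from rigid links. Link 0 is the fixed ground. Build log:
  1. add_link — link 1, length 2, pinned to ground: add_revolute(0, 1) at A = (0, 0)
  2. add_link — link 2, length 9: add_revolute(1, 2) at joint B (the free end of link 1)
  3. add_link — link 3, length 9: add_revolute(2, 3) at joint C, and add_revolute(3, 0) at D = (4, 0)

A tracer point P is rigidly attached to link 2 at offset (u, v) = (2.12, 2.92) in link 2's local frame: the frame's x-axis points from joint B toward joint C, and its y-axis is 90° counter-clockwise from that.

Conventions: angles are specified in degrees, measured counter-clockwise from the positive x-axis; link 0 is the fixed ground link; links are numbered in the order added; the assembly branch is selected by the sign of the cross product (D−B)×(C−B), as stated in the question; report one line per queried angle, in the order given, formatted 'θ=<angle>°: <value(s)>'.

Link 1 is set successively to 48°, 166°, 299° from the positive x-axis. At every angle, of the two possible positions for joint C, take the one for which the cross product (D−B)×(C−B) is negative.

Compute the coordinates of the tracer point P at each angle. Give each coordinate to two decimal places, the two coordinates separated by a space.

A=(0,0), D=(4.00,0)
θ=48°: B = A + 2.00·(cos48°, sin48°) = (1.3383, 1.4863)
θ=48°: |BD| = 3.0486
θ=48°: circle(B,9.00) ∩ circle(D,9.00): a=1.5243, h=8.8700
θ=48°:   candidates: C₊=(6.9935,8.4876) cross=27.041; C₋=(-1.6553,-7.0013) cross=-27.041
θ=48°:   branch - wants cross < 0 → take C=(-1.6553,-7.0013) (cross=-27.041)
θ=48°: ex = (C−B)/|BC| = (-0.3326,-0.9431); ey = (0.9431,-0.3326)
θ=48°: P = B + 2.12·ex + 2.92·ey = (3.3869,-1.4842)
θ=166°: B = A + 2.00·(cos166°, sin166°) = (-1.9406, 0.4838)
θ=166°: |BD| = 5.9603
θ=166°: circle(B,9.00) ∩ circle(D,9.00): a=2.9801, h=8.4923
θ=166°:   candidates: C₊=(1.7191,8.7062) cross=50.616; C₋=(0.3403,-8.2223) cross=-50.616
θ=166°:   branch - wants cross < 0 → take C=(0.3403,-8.2223) (cross=-50.616)
θ=166°: ex = (C−B)/|BC| = (0.2534,-0.9674); ey = (0.9674,0.2534)
θ=166°: P = B + 2.12·ex + 2.92·ey = (1.4214,-0.8269)
θ=299°: B = A + 2.00·(cos299°, sin299°) = (0.9696, -1.7492)
θ=299°: |BD| = 3.4990
θ=299°: circle(B,9.00) ∩ circle(D,9.00): a=1.7495, h=8.8283
θ=299°:   candidates: C₊=(-1.9287,6.7713) cross=30.890; C₋=(6.8983,-8.5206) cross=-30.890
θ=299°:   branch - wants cross < 0 → take C=(6.8983,-8.5206) (cross=-30.890)
θ=299°: ex = (C−B)/|BC| = (0.6587,-0.7524); ey = (0.7524,0.6587)
θ=299°: P = B + 2.12·ex + 2.92·ey = (4.5631,-1.4207)

θ=48°: 3.39 -1.48
θ=166°: 1.42 -0.83
θ=299°: 4.56 -1.42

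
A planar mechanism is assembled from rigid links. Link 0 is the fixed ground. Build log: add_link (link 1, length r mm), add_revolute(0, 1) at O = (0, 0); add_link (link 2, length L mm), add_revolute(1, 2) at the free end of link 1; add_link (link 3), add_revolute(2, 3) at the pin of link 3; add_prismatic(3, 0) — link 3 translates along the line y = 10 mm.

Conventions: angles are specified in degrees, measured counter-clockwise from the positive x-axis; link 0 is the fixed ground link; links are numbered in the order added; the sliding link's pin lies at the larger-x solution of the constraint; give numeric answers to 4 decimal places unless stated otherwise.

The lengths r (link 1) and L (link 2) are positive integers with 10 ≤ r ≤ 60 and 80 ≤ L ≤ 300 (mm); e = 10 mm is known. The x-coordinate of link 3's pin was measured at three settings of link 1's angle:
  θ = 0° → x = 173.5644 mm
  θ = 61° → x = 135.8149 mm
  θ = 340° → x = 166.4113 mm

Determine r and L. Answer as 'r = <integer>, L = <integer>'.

constraint per measurement: (x − r cos θ)² + (r sin θ − e)² = L²
subtracting the θ₁ and θ₂ equations cancels the r² and L² terms:
r = (x₁² − x₂²) / (2[(x₁cos θ₁ + e sin θ₁) − (x₂cos θ₂ + e sin θ₂)]) = 59.0000 → r = 59
L² = (x₁ − r cos θ₁)² + (r sin θ₁ − e)² = 13225.0017 → L = 115.0000 → L = 115
check at θ₃=340°: x = 166.4113 (printed 166.4113) ✓

r = 59, L = 115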